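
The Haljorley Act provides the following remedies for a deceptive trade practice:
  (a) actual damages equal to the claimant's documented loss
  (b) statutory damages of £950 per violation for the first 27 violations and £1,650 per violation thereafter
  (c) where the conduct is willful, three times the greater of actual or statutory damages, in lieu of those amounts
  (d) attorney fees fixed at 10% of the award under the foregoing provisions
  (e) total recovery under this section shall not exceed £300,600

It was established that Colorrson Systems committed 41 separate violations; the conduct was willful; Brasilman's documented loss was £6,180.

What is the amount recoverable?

£160,875

First 27 violations: 27 × £950 = £25,650
Remaining violations: (41 − 27) × £1,650 = £23,100
Statutory damages: £25,650 + £23,100 = £48,750
Greater of actual damages (£6,180) or statutory damages (£48,750): £48,750
Trebled: 3 × £48,750 = £146,250
Attorney fees: 10% of £146,250 = £14,625
Total before cap: £146,250 + £14,625 = £160,875
Cap at £300,600: £160,875 is within the cap, no reduction.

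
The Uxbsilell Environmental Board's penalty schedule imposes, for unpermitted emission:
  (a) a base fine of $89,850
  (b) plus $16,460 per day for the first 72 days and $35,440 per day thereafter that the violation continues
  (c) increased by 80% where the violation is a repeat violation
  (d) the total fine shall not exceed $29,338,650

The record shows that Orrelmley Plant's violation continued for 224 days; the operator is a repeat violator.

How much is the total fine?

$11,991,330

First 72 days: 72 × $16,460 = $1,185,120
Remaining days: (224 − 72) × $35,440 = $5,386,880
Per-day component: $1,185,120 + $5,386,880 = $6,572,000
Base plus per-day: $89,850 + $6,572,000 = $6,661,850
Enhancement: 80% of $6,661,850 = $5,329,480
Enhanced fine: $6,661,850 + $5,329,480 = $11,991,330
Cap at $29,338,650: $11,991,330 is within the cap, no reduction.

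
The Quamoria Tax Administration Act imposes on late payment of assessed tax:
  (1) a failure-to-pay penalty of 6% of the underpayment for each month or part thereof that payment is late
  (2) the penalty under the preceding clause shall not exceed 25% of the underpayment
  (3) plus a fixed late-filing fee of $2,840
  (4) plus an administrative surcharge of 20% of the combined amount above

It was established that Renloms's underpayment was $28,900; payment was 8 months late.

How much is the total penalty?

Penalty: $12,078

Accrued rate: 6% × 8 = 48%, capped at 25% → 25%
Failure-to-pay penalty: 25% of $28,900 = $7,225
Penalty before surcharge: $7,225 + $2,840 = $10,065
Administrative surcharge: 20% of $10,065 = $2,013
Total penalty: $10,065 + $2,013 = $12,078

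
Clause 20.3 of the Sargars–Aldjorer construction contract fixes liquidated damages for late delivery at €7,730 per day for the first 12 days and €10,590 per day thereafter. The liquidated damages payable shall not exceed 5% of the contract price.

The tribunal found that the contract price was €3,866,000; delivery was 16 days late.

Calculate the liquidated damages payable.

€135,120

First 12 days: 12 × €7,730 = €92,760
Remaining days: (16 − 12) × €10,590 = €42,360
Accrued per-day damages: €92,760 + €42,360 = €135,120
Cap: 5% of €3,866,000 = €193,300
Cap at €193,300: €135,120 is within the cap, no reduction.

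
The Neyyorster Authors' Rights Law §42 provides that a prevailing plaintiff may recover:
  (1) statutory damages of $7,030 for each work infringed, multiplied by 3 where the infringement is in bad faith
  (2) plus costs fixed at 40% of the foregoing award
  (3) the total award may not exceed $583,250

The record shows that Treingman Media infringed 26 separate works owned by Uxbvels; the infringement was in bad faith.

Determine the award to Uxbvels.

Award: $583,250

Statutory damages: 26 × $7,030 = $182,780
Trebled: 3 × $182,780 = $548,340
Costs: 40% of $548,340 = $219,336
Award plus costs: $548,340 + $219,336 = $767,676
Cap at $583,250: $767,676 exceeds the cap → $583,250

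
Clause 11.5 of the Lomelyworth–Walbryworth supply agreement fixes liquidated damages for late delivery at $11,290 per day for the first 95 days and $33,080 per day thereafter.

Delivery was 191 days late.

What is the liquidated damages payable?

First 95 days: 95 × $11,290 = $1,072,550
Remaining days: (191 − 95) × $33,080 = $3,175,680
Accrued per-day damages: $1,072,550 + $3,175,680 = $4,248,230

$4,248,230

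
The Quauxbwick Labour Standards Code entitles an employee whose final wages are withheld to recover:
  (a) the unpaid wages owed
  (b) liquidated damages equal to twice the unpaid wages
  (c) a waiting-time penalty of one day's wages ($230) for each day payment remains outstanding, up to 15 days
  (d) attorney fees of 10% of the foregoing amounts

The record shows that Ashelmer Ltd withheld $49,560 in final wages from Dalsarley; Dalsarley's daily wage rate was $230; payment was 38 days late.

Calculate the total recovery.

$167,343

Doubled: 2 × $49,560 = $99,120
Penalty days: min(38, 15) = 15
Waiting-time penalty: 15 × $230 = $3,450
Subtotal: $49,560 + $99,120 + $3,450 = $152,130
Attorney fees: 10% of $152,130 = $15,213
Total award: $152,130 + $15,213 = $167,343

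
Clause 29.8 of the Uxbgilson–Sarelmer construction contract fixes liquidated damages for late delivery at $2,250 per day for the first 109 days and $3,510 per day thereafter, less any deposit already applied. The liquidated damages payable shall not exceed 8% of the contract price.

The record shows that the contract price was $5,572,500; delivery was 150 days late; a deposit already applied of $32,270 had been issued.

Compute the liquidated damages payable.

First 109 days: 109 × $2,250 = $245,250
Remaining days: (150 − 109) × $3,510 = $143,910
Accrued per-day damages: $245,250 + $143,910 = $389,160
Less deposit already applied: $389,160 − $32,270 = $356,890
Cap: 8% of $5,572,500 = $445,800
Cap at $445,800: $356,890 is within the cap, no reduction.

$356,890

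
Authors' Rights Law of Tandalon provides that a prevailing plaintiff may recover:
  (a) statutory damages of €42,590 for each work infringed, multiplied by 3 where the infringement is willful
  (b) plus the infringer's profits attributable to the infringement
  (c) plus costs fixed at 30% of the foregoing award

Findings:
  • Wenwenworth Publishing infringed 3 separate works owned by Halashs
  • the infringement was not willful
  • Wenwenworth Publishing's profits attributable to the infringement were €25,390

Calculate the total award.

Award: €199,108

Statutory damages: 3 × €42,590 = €127,770
Infringement not willful: no ×3 enhancement.
Combined award: €127,770 + €25,390 = €153,160
Costs: 30% of €153,160 = €45,948
Award plus costs: €153,160 + €45,948 = €199,108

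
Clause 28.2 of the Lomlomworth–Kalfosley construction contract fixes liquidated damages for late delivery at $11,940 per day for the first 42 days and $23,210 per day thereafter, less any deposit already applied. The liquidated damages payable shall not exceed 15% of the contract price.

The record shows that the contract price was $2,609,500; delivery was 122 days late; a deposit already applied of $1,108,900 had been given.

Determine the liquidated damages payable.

First 42 days: 42 × $11,940 = $501,480
Remaining days: (122 − 42) × $23,210 = $1,856,800
Accrued per-day damages: $501,480 + $1,856,800 = $2,358,280
Less deposit already applied: $2,358,280 − $1,108,900 = $1,249,380
Cap: 15% of $2,609,500 = $391,425
Cap at $391,425: $1,249,380 exceeds the cap → $391,425

$391,425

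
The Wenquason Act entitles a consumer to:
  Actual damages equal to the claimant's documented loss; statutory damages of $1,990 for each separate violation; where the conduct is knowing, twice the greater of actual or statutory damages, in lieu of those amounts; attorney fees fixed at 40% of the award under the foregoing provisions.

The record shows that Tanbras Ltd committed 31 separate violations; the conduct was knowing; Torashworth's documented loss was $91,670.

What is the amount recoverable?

Total recovery: $256,676

Statutory damages: 31 × $1,990 = $61,690
Greater of actual damages ($91,670) or statutory damages ($61,690): $91,670
Doubled: 2 × $91,670 = $183,340
Attorney fees: 40% of $183,340 = $73,336
Total recovery: $183,340 + $73,336 = $256,676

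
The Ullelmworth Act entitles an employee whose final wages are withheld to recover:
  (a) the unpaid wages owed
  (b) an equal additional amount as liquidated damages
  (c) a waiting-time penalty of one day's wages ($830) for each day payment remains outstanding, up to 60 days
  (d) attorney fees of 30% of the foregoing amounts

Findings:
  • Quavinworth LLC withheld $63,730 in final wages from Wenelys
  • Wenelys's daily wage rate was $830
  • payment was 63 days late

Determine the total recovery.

Liquidated damages (equal amount): $63,730
Penalty days: min(63, 60) = 60
Waiting-time penalty: 60 × $830 = $49,800
Subtotal: $63,730 + $63,730 + $49,800 = $177,260
Attorney fees: 30% of $177,260 = $53,178
Total award: $177,260 + $53,178 = $230,438

$230,438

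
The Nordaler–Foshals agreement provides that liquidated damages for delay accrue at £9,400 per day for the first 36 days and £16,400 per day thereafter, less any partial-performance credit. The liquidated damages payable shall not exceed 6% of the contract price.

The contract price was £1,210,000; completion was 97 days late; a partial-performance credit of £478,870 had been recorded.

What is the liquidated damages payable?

First 36 days: 36 × £9,400 = £338,400
Remaining days: (97 − 36) × £16,400 = £1,000,400
Accrued per-day damages: £338,400 + £1,000,400 = £1,338,800
Less partial-performance credit: £1,338,800 − £478,870 = £859,930
Cap: 6% of £1,210,000 = £72,600
Cap at £72,600: £859,930 exceeds the cap → £72,600

£72,600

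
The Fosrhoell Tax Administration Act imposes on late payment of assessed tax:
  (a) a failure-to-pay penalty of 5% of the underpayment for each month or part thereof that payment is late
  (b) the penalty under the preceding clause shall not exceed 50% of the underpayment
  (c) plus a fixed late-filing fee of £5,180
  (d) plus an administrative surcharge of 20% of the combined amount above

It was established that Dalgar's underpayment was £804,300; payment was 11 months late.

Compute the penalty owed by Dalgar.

Accrued rate: 5% × 11 = 55%, capped at 50% → 50%
Failure-to-pay penalty: 50% of £804,300 = £402,150
Penalty before surcharge: £402,150 + £5,180 = £407,330
Administrative surcharge: 20% of £407,330 = £81,466
Total penalty: £407,330 + £81,466 = £488,796

£488,796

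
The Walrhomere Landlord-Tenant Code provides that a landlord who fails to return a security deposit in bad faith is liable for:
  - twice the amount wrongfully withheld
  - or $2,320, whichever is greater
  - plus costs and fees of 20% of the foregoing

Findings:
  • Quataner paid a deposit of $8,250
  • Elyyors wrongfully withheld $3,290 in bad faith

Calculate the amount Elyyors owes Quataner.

Doubled: 2 × $3,290 = $6,580
Minimum $2,320: $6,580 meets the minimum, no increase.
Costs and fees: 20% of $6,580 = $1,316
Total recovery: $6,580 + $1,316 = $7,896

$7,896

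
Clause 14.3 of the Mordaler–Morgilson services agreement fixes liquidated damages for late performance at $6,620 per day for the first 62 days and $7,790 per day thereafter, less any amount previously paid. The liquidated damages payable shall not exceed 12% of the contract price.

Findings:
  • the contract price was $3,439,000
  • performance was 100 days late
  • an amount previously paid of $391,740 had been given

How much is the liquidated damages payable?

First 62 days: 62 × $6,620 = $410,440
Remaining days: (100 − 62) × $7,790 = $296,020
Accrued per-day damages: $410,440 + $296,020 = $706,460
Less amount previously paid: $706,460 − $391,740 = $314,720
Cap: 12% of $3,439,000 = $412,680
Cap at $412,680: $314,720 is within the cap, no reduction.

$314,720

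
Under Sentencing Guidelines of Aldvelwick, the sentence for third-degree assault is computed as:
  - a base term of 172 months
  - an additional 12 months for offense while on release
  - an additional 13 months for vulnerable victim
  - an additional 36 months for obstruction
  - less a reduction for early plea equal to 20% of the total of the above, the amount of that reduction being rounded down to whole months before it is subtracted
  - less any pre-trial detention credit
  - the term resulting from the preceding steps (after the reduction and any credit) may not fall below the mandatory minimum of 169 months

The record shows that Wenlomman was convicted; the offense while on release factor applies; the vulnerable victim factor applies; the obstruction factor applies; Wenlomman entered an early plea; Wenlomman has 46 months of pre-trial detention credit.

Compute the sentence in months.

Offense while on release enhancement: +12 months
Vulnerable victim enhancement: +13 months
Obstruction enhancement: +36 months
Adjusted term: 172 months + 12 months + 13 months + 36 months = 233 months
Early plea reduction: 20% of 233 months = 46 months (rounded down)
After reduction: 233 − 46 = 187 months
Less pre-trial detention credit: 187 months − 46 months = 141 months
Minimum 169 months: 141 months is below the minimum → 169 months

169 months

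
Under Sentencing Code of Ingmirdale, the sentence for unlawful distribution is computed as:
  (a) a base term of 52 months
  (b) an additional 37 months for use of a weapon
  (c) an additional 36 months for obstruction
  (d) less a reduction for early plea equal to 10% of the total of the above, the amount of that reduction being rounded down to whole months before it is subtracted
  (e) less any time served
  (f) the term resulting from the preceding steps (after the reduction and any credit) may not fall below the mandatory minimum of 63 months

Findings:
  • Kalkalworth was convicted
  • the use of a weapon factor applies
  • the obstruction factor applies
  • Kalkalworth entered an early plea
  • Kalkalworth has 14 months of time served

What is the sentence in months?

99 months

Use of a weapon enhancement: +37 months
Obstruction enhancement: +36 months
Adjusted term: 52 months + 37 months + 36 months = 125 months
Early plea reduction: 10% of 125 months = 12 months (rounded down)
After reduction: 125 − 12 = 113 months
Less time served: 113 months − 14 months = 99 months
Minimum 63 months: 99 months meets the minimum, no increase.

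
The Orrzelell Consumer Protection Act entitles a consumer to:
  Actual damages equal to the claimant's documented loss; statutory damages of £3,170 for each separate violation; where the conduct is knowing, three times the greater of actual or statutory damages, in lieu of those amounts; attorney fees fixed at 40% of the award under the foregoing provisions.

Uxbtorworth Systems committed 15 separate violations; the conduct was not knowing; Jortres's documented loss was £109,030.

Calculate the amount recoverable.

Total recovery: £219,212

Statutory damages: 15 × £3,170 = £47,550
Conduct not knowing: the in-lieu enhancement does not apply.
Actual plus statutory damages: £109,030 + £47,550 = £156,580
Attorney fees: 40% of £156,580 = £62,632
Total recovery: £156,580 + £62,632 = £219,212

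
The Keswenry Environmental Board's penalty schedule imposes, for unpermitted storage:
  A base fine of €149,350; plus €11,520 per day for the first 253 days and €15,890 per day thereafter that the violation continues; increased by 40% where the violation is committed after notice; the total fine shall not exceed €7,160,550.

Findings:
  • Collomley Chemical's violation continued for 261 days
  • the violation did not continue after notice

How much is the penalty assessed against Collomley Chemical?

Civil penalty: €3,191,030

First 253 days: 253 × €11,520 = €2,914,560
Remaining days: (261 − 253) × €15,890 = €127,120
Per-day component: €2,914,560 + €127,120 = €3,041,680
Base plus per-day: €149,350 + €3,041,680 = €3,191,030
The violation did not continue after notice: no 40% increase.
Cap at €7,160,550: €3,191,030 is within the cap, no reduction.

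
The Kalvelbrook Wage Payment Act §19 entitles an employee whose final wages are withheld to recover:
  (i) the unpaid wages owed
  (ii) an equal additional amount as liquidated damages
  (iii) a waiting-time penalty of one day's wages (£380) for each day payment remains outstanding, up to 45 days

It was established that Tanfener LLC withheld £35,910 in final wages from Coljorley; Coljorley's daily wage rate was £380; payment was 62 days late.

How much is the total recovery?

£88,920

Liquidated damages (equal amount): £35,910
Penalty days: min(62, 45) = 45
Waiting-time penalty: 45 × £380 = £17,100
Total award: £35,910 + £35,910 + £17,100 = £88,920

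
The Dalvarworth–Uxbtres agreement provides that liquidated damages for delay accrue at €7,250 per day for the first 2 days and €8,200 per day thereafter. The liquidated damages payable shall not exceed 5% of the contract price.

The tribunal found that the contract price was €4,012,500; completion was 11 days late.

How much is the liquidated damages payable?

€88,300

First 2 days: 2 × €7,250 = €14,500
Remaining days: (11 − 2) × €8,200 = €73,800
Accrued per-day damages: €14,500 + €73,800 = €88,300
Cap: 5% of €4,012,500 = €200,625
Cap at €200,625: €88,300 is within the cap, no reduction.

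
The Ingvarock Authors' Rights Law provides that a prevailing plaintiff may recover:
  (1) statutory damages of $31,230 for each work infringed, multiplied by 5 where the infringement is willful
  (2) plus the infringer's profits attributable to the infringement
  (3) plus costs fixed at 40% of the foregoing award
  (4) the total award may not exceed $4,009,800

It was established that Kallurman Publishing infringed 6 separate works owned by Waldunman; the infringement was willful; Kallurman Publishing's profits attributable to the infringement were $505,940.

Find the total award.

Statutory damages: 6 × $31,230 = $187,380
Multiplied by 5: 5 × $187,380 = $936,900
Combined award: $936,900 + $505,940 = $1,442,840
Costs: 40% of $1,442,840 = $577,136
Award plus costs: $1,442,840 + $577,136 = $2,019,976
Cap at $4,009,800: $2,019,976 is within the cap, no reduction.

$2,019,976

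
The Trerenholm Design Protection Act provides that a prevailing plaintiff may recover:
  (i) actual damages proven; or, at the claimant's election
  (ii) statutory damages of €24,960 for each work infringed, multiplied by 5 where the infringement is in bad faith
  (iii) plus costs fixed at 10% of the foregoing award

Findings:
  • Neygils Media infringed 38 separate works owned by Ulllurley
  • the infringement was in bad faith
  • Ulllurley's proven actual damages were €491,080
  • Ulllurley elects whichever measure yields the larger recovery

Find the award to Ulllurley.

Statutory damages: 38 × €24,960 = €948,480
Multiplied by 5: 5 × €948,480 = €4,742,400
Greater of actual damages (€491,080) or enhanced statutory damages (€4,742,400): €4,742,400
Costs: 10% of €4,742,400 = €474,240
Award plus costs: €4,742,400 + €474,240 = €5,216,640

€5,216,640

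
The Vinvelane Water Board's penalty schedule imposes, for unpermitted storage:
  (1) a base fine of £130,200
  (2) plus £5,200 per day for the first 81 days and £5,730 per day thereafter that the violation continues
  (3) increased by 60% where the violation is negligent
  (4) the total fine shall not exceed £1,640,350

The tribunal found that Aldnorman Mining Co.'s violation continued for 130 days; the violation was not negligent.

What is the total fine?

£832,170

First 81 days: 81 × £5,200 = £421,200
Remaining days: (130 − 81) × £5,730 = £280,770
Per-day component: £421,200 + £280,770 = £701,970
Base plus per-day: £130,200 + £701,970 = £832,170
The violation was not negligent: no 60% increase.
Cap at £1,640,350: £832,170 is within the cap, no reduction.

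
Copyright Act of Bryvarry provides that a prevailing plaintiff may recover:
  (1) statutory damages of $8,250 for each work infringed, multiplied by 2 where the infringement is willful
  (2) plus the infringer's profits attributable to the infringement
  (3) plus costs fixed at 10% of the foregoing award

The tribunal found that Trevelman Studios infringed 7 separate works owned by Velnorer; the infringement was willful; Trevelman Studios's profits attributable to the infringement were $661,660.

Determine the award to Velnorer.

$854,876

Statutory damages: 7 × $8,250 = $57,750
Doubled: 2 × $57,750 = $115,500
Combined award: $115,500 + $661,660 = $777,160
Costs: 10% of $777,160 = $77,716
Award plus costs: $777,160 + $77,716 = $854,876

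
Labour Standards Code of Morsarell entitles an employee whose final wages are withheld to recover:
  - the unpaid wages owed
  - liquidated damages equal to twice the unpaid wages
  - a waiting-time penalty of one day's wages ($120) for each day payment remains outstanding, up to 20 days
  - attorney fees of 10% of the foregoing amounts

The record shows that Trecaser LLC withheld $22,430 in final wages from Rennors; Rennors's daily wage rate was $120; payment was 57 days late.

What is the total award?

$76,659

Doubled: 2 × $22,430 = $44,860
Penalty days: min(57, 20) = 20
Waiting-time penalty: 20 × $120 = $2,400
Subtotal: $22,430 + $44,860 + $2,400 = $69,690
Attorney fees: 10% of $69,690 = $6,969
Total award: $69,690 + $6,969 = $76,659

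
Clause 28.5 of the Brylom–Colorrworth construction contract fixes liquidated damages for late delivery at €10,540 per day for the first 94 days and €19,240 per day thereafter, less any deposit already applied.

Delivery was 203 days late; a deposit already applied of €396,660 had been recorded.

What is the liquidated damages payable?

€2,691,260

First 94 days: 94 × €10,540 = €990,760
Remaining days: (203 − 94) × €19,240 = €2,097,160
Accrued per-day damages: €990,760 + €2,097,160 = €3,087,920
Less deposit already applied: €3,087,920 − €396,660 = €2,691,260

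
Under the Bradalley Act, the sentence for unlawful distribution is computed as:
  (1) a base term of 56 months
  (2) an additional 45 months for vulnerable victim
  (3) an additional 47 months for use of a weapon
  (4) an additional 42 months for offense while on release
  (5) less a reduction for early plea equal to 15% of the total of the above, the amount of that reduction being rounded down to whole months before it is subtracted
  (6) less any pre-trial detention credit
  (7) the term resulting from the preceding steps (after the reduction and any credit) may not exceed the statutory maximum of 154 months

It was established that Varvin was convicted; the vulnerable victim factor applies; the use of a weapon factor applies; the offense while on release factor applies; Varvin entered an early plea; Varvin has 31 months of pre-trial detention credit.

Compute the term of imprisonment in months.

131 months

Vulnerable victim enhancement: +45 months
Use of a weapon enhancement: +47 months
Offense while on release enhancement: +42 months
Adjusted term: 56 months + 45 months + 47 months + 42 months = 190 months
Early plea reduction: 15% of 190 months = 28 months (rounded down)
After reduction: 190 − 28 = 162 months
Less pre-trial detention credit: 162 months − 31 months = 131 months
Cap at 154 months: 131 months is within the cap, no reduction.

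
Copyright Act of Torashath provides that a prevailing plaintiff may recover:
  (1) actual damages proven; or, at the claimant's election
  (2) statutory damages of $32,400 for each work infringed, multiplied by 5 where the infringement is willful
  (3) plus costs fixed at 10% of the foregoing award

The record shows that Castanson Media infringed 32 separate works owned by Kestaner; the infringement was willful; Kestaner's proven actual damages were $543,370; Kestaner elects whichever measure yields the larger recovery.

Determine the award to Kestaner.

Statutory damages: 32 × $32,400 = $1,036,800
Multiplied by 5: 5 × $1,036,800 = $5,184,000
Greater of actual damages ($543,370) or enhanced statutory damages ($5,184,000): $5,184,000
Costs: 10% of $5,184,000 = $518,400
Award plus costs: $5,184,000 + $518,400 = $5,702,400

$5,702,400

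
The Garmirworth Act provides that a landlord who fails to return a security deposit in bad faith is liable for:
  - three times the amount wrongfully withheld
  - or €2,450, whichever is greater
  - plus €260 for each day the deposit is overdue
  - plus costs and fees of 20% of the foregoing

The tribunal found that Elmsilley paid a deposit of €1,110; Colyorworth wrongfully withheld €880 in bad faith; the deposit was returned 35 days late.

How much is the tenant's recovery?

€14,088

Trebled: 3 × €880 = €2,640
Minimum €2,450: €2,640 meets the minimum, no increase.
Late-return penalty: 35 × €260 = €9,100
Damages plus late penalty: €2,640 + €9,100 = €11,740
Costs and fees: 20% of €11,740 = €2,348
Total recovery: €11,740 + €2,348 = €14,088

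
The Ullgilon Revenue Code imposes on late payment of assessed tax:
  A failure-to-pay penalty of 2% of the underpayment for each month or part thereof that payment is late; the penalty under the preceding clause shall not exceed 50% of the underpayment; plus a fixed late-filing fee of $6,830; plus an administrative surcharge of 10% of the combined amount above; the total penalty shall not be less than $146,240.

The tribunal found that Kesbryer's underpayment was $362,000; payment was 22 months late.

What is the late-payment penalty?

$182,721

Accrued rate: 2% × 22 = 44%, capped at 50% → 44%
Failure-to-pay penalty: 44% of $362,000 = $159,280
Penalty before surcharge: $159,280 + $6,830 = $166,110
Administrative surcharge: 10% of $166,110 = $16,611
Total penalty: $166,110 + $16,611 = $182,721
Minimum $146,240: $182,721 meets the minimum, no increase.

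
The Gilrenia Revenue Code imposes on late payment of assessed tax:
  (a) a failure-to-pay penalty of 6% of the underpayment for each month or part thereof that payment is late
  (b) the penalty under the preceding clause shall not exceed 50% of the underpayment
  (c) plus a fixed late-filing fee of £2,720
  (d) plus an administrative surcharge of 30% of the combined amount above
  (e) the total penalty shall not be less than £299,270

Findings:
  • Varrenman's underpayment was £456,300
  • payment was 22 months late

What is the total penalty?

Accrued rate: 6% × 22 = 132%, capped at 50% → 50%
Failure-to-pay penalty: 50% of £456,300 = £228,150
Penalty before surcharge: £228,150 + £2,720 = £230,870
Administrative surcharge: 30% of £230,870 = £69,261
Total penalty: £230,870 + £69,261 = £300,131
Minimum £299,270: £300,131 meets the minimum, no increase.

£300,131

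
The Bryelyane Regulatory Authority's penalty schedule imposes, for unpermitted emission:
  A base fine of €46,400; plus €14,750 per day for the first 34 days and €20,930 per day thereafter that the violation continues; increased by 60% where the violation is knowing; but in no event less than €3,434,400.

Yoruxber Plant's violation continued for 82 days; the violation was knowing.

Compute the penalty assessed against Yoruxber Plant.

First 34 days: 34 × €14,750 = €501,500
Remaining days: (82 − 34) × €20,930 = €1,004,640
Per-day component: €501,500 + €1,004,640 = €1,506,140
Base plus per-day: €46,400 + €1,506,140 = €1,552,540
Enhancement: 60% of €1,552,540 = €931,524
Enhanced fine: €1,552,540 + €931,524 = €2,484,064
Minimum €3,434,400: €2,484,064 is below the minimum → €3,434,400

€3,434,400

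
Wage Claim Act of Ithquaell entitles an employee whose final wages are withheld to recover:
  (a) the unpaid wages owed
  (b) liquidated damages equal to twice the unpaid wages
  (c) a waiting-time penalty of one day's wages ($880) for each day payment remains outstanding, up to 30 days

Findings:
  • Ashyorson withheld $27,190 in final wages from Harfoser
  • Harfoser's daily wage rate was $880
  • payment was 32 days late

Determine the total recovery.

Doubled: 2 × $27,190 = $54,380
Penalty days: min(32, 30) = 30
Waiting-time penalty: 30 × $880 = $26,400
Total award: $27,190 + $54,380 + $26,400 = $107,970

$107,970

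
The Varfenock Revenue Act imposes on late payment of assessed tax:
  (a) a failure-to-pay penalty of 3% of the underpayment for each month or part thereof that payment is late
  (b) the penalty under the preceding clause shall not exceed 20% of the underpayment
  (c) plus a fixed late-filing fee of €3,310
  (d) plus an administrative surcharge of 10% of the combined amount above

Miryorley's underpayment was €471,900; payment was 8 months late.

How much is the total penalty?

Penalty: €107,459

Accrued rate: 3% × 8 = 24%, capped at 20% → 20%
Failure-to-pay penalty: 20% of €471,900 = €94,380
Penalty before surcharge: €94,380 + €3,310 = €97,690
Administrative surcharge: 10% of €97,690 = €9,769
Total penalty: €97,690 + €9,769 = €107,459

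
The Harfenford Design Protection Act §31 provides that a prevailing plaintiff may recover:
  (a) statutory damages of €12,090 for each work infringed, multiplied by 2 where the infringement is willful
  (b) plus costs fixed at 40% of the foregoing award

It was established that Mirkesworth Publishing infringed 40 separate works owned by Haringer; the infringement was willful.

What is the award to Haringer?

€1,354,080

Statutory damages: 40 × €12,090 = €483,600
Doubled: 2 × €483,600 = €967,200
Costs: 40% of €967,200 = €386,880
Award plus costs: €967,200 + €386,880 = €1,354,080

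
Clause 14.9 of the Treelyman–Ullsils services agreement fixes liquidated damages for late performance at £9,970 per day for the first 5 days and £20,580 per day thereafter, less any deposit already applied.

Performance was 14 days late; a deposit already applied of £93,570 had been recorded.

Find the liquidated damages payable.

£141,500

First 5 days: 5 × £9,970 = £49,850
Remaining days: (14 − 5) × £20,580 = £185,220
Accrued per-day damages: £49,850 + £185,220 = £235,070
Less deposit already applied: £235,070 − £93,570 = £141,500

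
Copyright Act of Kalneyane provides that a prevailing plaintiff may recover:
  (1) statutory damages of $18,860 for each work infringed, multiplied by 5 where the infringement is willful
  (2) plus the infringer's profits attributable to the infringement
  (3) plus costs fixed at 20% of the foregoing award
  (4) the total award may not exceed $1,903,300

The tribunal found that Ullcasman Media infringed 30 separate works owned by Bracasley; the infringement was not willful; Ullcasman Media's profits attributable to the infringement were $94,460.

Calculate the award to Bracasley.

Award: $792,312

Statutory damages: 30 × $18,860 = $565,800
Infringement not willful: no ×5 enhancement.
Combined award: $565,800 + $94,460 = $660,260
Costs: 20% of $660,260 = $132,052
Award plus costs: $660,260 + $132,052 = $792,312
Cap at $1,903,300: $792,312 is within the cap, no reduction.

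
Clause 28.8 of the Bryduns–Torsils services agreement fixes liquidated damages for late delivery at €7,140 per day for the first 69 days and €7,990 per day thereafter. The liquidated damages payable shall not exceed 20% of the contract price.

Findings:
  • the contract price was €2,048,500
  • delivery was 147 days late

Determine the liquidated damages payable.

First 69 days: 69 × €7,140 = €492,660
Remaining days: (147 − 69) × €7,990 = €623,220
Accrued per-day damages: €492,660 + €623,220 = €1,115,880
Cap: 20% of €2,048,500 = €409,700
Cap at €409,700: €1,115,880 exceeds the cap → €409,700

€409,700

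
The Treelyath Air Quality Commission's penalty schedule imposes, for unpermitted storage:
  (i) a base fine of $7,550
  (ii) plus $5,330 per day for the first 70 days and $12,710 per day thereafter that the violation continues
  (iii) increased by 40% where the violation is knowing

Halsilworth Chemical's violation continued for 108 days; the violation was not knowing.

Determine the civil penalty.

First 70 days: 70 × $5,330 = $373,100
Remaining days: (108 − 70) × $12,710 = $482,980
Per-day component: $373,100 + $482,980 = $856,080
Base plus per-day: $7,550 + $856,080 = $863,630
The violation was not knowing: no 40% increase.

$863,630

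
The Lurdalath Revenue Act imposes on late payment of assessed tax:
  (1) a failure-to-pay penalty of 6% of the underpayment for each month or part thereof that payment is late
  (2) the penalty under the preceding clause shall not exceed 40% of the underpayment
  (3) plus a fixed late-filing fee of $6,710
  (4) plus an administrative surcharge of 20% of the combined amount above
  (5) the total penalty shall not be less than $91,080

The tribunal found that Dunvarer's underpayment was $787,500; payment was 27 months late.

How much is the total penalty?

Accrued rate: 6% × 27 = 162%, capped at 40% → 40%
Failure-to-pay penalty: 40% of $787,500 = $315,000
Penalty before surcharge: $315,000 + $6,710 = $321,710
Administrative surcharge: 20% of $321,710 = $64,342
Total penalty: $321,710 + $64,342 = $386,052
Minimum $91,080: $386,052 meets the minimum, no increase.

$386,052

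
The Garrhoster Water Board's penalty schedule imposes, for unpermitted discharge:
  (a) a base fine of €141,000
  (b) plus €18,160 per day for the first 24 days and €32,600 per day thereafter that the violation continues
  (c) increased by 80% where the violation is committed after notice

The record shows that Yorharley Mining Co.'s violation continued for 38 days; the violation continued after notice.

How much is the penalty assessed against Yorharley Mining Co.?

€1,859,832

First 24 days: 24 × €18,160 = €435,840
Remaining days: (38 − 24) × €32,600 = €456,400
Per-day component: €435,840 + €456,400 = €892,240
Base plus per-day: €141,000 + €892,240 = €1,033,240
Enhancement: 80% of €1,033,240 = €826,592
Enhanced fine: €1,033,240 + €826,592 = €1,859,832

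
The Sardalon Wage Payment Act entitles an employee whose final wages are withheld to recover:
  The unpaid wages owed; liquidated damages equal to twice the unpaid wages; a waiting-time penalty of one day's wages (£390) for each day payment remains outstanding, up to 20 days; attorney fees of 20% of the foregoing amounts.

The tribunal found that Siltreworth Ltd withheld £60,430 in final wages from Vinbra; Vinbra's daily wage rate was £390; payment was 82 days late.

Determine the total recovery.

Doubled: 2 × £60,430 = £120,860
Penalty days: min(82, 20) = 20
Waiting-time penalty: 20 × £390 = £7,800
Subtotal: £60,430 + £120,860 + £7,800 = £189,090
Attorney fees: 20% of £189,090 = £37,818
Total award: £189,090 + £37,818 = £226,908

Total award: £226,908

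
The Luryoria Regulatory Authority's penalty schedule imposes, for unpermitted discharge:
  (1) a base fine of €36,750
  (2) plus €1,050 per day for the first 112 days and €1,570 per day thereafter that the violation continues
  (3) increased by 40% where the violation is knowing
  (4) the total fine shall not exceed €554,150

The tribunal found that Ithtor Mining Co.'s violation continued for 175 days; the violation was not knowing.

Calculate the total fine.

First 112 days: 112 × €1,050 = €117,600
Remaining days: (175 − 112) × €1,570 = €98,910
Per-day component: €117,600 + €98,910 = €216,510
Base plus per-day: €36,750 + €216,510 = €253,260
The violation was not knowing: no 40% increase.
Cap at €554,150: €253,260 is within the cap, no reduction.

€253,260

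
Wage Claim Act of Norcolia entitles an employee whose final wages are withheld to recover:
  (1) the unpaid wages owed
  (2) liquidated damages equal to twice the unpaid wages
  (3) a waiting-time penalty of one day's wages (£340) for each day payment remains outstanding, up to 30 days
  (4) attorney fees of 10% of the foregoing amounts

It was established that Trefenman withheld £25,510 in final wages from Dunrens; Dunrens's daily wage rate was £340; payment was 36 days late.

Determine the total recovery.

Doubled: 2 × £25,510 = £51,020
Penalty days: min(36, 30) = 30
Waiting-time penalty: 30 × £340 = £10,200
Subtotal: £25,510 + £51,020 + £10,200 = £86,730
Attorney fees: 10% of £86,730 = £8,673
Total award: £86,730 + £8,673 = £95,403

£95,403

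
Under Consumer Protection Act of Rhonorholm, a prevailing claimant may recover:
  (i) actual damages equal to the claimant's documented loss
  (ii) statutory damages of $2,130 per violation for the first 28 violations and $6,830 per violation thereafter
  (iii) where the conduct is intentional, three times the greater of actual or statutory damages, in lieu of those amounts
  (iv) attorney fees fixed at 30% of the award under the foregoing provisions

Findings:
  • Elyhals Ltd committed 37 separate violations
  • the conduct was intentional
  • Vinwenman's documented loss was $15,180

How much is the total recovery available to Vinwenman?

$472,329

First 28 violations: 28 × $2,130 = $59,640
Remaining violations: (37 − 28) × $6,830 = $61,470
Statutory damages: $59,640 + $61,470 = $121,110
Greater of actual damages ($15,180) or statutory damages ($121,110): $121,110
Trebled: 3 × $121,110 = $363,330
Attorney fees: 30% of $363,330 = $108,999
Total recovery: $363,330 + $108,999 = $472,329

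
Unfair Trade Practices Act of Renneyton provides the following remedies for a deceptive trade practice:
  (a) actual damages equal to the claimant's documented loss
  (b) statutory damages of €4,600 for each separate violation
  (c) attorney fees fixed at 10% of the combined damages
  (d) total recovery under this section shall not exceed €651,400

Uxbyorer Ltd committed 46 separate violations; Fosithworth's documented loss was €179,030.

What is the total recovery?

€429,693

Statutory damages: 46 × €4,600 = €211,600
Combined damages: €179,030 + €211,600 = €390,630
Attorney fees: 10% of €390,630 = €39,063
Total before cap: €390,630 + €39,063 = €429,693
Cap at €651,400: €429,693 is within the cap, no reduction.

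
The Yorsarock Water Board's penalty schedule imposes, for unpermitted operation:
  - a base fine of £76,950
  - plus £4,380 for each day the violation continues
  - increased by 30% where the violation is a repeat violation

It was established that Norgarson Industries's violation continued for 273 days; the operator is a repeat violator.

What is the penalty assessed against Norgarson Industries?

Per-day component: 273 × £4,380 = £1,195,740
Base plus per-day: £76,950 + £1,195,740 = £1,272,690
Enhancement: 30% of £1,272,690 = £381,807
Enhanced fine: £1,272,690 + £381,807 = £1,654,497

Civil penalty: £1,654,497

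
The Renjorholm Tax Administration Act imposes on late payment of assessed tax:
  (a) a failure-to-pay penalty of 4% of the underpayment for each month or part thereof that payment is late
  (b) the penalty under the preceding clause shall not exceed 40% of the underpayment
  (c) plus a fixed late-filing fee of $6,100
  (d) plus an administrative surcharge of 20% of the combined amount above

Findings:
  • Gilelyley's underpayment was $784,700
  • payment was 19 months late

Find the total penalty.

$383,976

Accrued rate: 4% × 19 = 76%, capped at 40% → 40%
Failure-to-pay penalty: 40% of $784,700 = $313,880
Penalty before surcharge: $313,880 + $6,100 = $319,980
Administrative surcharge: 20% of $319,980 = $63,996
Total penalty: $319,980 + $63,996 = $383,976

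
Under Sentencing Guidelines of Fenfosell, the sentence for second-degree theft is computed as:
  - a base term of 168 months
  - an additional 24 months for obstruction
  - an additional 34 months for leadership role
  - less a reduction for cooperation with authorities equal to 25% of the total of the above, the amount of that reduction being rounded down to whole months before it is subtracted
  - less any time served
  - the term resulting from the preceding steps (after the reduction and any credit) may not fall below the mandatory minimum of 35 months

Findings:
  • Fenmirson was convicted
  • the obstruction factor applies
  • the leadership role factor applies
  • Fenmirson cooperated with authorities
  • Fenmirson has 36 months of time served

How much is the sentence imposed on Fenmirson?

Obstruction enhancement: +24 months
Leadership role enhancement: +34 months
Adjusted term: 168 months + 24 months + 34 months = 226 months
Cooperation with authorities reduction: 25% of 226 months = 56 months (rounded down)
After reduction: 226 − 56 = 170 months
Less time served: 170 months − 36 months = 134 months
Minimum 35 months: 134 months meets the minimum, no increase.

134 months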